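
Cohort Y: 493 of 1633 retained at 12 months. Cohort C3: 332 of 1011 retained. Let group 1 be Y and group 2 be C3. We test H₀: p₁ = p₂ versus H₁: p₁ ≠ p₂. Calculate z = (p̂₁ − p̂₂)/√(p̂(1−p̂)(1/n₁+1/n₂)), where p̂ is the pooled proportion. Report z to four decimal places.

z = -1.4287

p̂₁ = 493/1633 ≈ 0.301898, p̂₂ = 332/1011 ≈ 0.328388.
Pooled p̂ = (493+332)/(1633+1011) = 825/2644 = 0.312027.
SE = √(p̂(1−p̂)(1/n₁+1/n₂)) = √(0.312027·0.687973·0.00160149) = √(0.000343786) = 0.018541.
z = (0.301898 − 0.328388)/0.018541 = -0.026490/0.018541 = -1.4287.
Two-sided p-value ≈ 2·Φ(−1.429) = 0.1531.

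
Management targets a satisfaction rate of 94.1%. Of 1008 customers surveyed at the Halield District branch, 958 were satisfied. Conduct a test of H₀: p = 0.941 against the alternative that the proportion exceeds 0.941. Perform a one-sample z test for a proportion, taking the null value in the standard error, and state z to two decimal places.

z = 1.27

p̂ = 958/1008 = 0.9504.
SE = √(p₀(1−p₀)/n) = √(0.055519/1008) = 0.0074.
z = (0.9504 − 0.941)/0.0074 = 0.0094/0.0074 = 1.27.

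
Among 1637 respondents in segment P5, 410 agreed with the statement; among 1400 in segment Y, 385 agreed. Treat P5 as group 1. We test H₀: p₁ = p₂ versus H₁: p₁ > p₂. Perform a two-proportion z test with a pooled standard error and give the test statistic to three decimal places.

p̂₁ = 410/1637 ≈ 0.25046, p̂₂ = 385/1400 ≈ 0.27500.
Pooled p̂ = (410+385)/(1637+1400) = 795/3037 = 0.26177.
SE = √(p̂(1−p̂)(1/n₁+1/n₂)) = √(0.26177·0.73823·0.00132516) = √(0.000256083) = 0.01600.
z = (0.25046 − 0.27500)/0.01600 = -0.02454/0.01600 = -1.534.

z = -1.534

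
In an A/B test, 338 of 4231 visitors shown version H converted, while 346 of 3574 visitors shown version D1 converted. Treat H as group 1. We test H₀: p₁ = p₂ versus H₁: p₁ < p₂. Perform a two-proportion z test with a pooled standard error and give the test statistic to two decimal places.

z = -2.63

p̂₁ = 338/4231 ≈ 0.079887, p̂₂ = 346/3574 ≈ 0.096810.
Pooled p̂ = (338+346)/(4231+3574) = 684/7805 = 0.087636.
SE = √(0.079956 × 0.000516149) = 0.006424.
z = (0.079887 − 0.096810)/0.006424 = -0.016923/0.006424 = -2.63.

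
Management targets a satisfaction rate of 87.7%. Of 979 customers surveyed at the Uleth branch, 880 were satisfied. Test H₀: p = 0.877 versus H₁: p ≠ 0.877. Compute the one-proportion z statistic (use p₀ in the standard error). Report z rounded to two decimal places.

z = 2.08

p̂ = 880/979 = 0.89888.
Standard error under H₀: √(0.877×0.123/979) = 0.01050.
z = (0.89888 − 0.877)/0.01050 = 0.02188/0.01050 = 2.08.
Two-sided p-value ≈ 2·Φ(−2.084) = 0.0372.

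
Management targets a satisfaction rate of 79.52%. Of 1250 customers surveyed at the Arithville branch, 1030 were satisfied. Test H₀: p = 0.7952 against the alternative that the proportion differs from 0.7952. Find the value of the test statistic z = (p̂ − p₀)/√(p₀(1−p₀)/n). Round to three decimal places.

z = 2.523

p̂ = 1030/1250 = 0.824000.
Under H₀, SE = √(0.7952·0.2048/1250) = √(0.000130286) = 0.011414.
z = (0.824000 − 0.7952)/0.011414 = 0.028800/0.011414 = 2.523.
Two-sided p-value ≈ 2·Φ(−2.523) = 0.0116.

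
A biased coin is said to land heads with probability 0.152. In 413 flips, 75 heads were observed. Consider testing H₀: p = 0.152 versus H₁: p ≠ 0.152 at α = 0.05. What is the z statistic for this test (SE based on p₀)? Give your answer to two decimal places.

p̂ = 75/413 = 0.18160.
Standard error under H₀: √(0.152×0.848/413) = 0.01767.
z = (0.18160 − 0.152)/0.01767 = 0.02960/0.01767 = 1.68.
Two-sided p-value ≈ 2·Φ(−1.675) = 0.0939. With α = 0.05, fail to reject H₀.

z = 1.68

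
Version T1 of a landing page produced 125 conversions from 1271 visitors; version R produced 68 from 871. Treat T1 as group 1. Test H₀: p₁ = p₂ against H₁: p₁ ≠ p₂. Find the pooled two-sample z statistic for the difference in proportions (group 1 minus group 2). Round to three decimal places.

p̂₁ = 125/1271 = 0.098348, p̂₂ = 68/871 = 0.078071.
Pooled p̂ = (125+68)/(1271+871) = 193/2142 = 0.090103.
SE = √(p̂(1−p̂)(1/n₁+1/n₂)) = √(0.090103·0.909897·0.00193489) = √(0.00015863) = 0.012595.
z = (0.098348 − 0.078071)/0.012595 = 0.020277/0.012595 = 1.610.

z = 1.610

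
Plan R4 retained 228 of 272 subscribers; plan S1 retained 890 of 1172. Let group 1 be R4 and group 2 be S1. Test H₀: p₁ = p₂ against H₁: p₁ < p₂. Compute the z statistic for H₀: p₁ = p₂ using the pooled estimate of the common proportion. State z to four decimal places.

p̂₁ = 228/272 = 0.838235, p̂₂ = 890/1172 = 0.759386.
Pooled p̂ = (228+890)/(272+1172) = 1118/1444 = 0.774238.
SE = √(0.174793 × 0.00452971) = 0.028138.
z = (0.838235 − 0.759386)/0.028138 = 0.078849/0.028138 = 2.8022.
p-value = P(Z < 2.802) ≈ 0.9975.

z = 2.8022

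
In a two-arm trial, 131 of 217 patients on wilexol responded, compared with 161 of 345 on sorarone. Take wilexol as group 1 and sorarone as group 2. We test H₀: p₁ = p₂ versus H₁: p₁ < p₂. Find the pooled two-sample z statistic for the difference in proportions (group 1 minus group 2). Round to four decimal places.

z = 3.1653

p̂₁ = 131/217 = 0.603687, p̂₂ = 161/345 = 0.466667.
Pooled p̂ = (131+161)/(217+345) = 292/562 = 0.519573.
SE = √(p̂(1−p̂)(1/n₁+1/n₂)) = √(0.519573·0.480427·0.00750685) = √(0.00187384) = 0.043288.
z = (0.603687 − 0.466667)/0.043288 = 0.137020/0.043288 = 3.1653.
p-value = P(Z < 3.165) ≈ 0.9992.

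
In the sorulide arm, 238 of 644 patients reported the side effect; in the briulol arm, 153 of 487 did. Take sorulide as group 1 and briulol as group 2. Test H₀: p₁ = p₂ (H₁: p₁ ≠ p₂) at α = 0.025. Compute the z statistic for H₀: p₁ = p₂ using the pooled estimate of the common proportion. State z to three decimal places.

z = 1.940

p̂₁ = 238/644 ≈ 0.36957, p̂₂ = 153/487 ≈ 0.31417.
Pooled p̂ = (238+153)/(644+487) = 391/1131 = 0.34571.
SE = √(p̂(1−p̂)(1/n₁+1/n₂)) = √(0.34571·0.65429·0.00360618) = √(0.000815701) = 0.02856.
z = (0.36957 − 0.31417)/0.02856 = 0.05540/0.02856 = 1.940.
p-value = 2·P(Z > 1.940) ≈ 0.0524; since p > α = 0.025, fail to reject H₀.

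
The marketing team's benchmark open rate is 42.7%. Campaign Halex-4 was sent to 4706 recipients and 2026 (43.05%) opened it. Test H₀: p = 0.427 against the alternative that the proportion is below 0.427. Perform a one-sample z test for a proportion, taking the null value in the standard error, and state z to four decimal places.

p̂ = 2026/4706 = 0.430514.
SE = √(p₀(1−p₀)/n) = √(0.24467/4706) = 0.007210.
z = (0.430514 − 0.427)/0.007210 = 0.003514/0.007210 = 0.4874.

z = 0.4874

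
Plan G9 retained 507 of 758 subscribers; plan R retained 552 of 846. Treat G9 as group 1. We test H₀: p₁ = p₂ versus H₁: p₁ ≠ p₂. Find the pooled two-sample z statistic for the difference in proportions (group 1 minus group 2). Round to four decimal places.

p̂₁ = 507/758 ≈ 0.668865, p̂₂ = 552/846 ≈ 0.652482.
Pooled p̂ = (507+552)/(758+846) = 1059/1604 = 0.660224.
SE = √(0.224328 × 0.00250129) = 0.023688.
z = (0.668865 − 0.652482)/0.023688 = 0.016383/0.023688 = 0.6916.

z = 0.6916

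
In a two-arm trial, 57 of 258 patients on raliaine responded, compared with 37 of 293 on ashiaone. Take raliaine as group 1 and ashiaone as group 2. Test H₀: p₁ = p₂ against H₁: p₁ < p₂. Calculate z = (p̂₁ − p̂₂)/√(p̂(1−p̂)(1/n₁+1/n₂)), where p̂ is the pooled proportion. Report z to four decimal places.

p̂₁ = 57/258 = 0.2209302, p̂₂ = 37/293 = 0.1262799.
Pooled p̂ = (57+37)/(258+293) = 94/551 = 0.1705989.
SE = √(p̂(1−p̂)(1/n₁+1/n₂)) = √(0.1705989·0.8294011·0.00728894) = √(0.00103135) = 0.0321146.
z = (0.2209302 − 0.1262799)/0.0321146 = 0.0946503/0.0321146 = 2.9473.
p-value = P(Z < 2.947) ≈ 0.9984.

z = 2.9473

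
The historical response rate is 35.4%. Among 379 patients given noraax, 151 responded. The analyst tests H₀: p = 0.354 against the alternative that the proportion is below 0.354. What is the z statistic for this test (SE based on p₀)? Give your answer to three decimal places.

p̂ = 151/379 ≈ 0.398417.
Under H₀, SE = √(0.354·0.646/379) = √(0.000603388) = 0.024564.
z = (0.398417 − 0.354)/0.024564 = 0.044417/0.024564 = 1.808.

z = 1.808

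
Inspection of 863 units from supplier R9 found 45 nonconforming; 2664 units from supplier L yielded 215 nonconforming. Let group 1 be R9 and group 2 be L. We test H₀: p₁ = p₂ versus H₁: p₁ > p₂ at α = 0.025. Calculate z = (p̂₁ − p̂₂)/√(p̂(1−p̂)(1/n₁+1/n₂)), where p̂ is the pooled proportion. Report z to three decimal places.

z = -2.791

p̂₁ = 45/863 ≈ 0.052144, p̂₂ = 215/2664 ≈ 0.080706.
Pooled p̂ = (45+215)/(863+2664) = 260/3527 = 0.073717.
SE = √(p̂(1−p̂)(1/n₁+1/n₂)) = √(0.073717·0.926283·0.00153412) = √(0.000104754) = 0.010235.
z = (0.052144 − 0.080706)/0.010235 = -0.028562/0.010235 = -2.791.
p-value = P(Z > -2.791) ≈ 0.9974. With α = 0.025, fail to reject H₀.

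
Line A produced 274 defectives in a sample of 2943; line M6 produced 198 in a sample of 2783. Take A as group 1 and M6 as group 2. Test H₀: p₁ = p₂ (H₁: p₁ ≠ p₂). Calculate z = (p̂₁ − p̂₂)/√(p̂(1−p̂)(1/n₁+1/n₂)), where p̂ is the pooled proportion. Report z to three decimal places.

p̂₁ = 274/2943 = 0.09310, p̂₂ = 198/2783 = 0.07115.
Pooled p̂ = (274+198)/(2943+2783) = 472/5726 = 0.08243.
SE = √(p̂(1−p̂)(1/n₁+1/n₂)) = √(0.08243·0.91757·0.000699114) = √(5.28783e-05) = 0.00727.
z = (0.09310 − 0.07115)/0.00727 = 0.02195/0.00727 = 3.019.

z = 3.019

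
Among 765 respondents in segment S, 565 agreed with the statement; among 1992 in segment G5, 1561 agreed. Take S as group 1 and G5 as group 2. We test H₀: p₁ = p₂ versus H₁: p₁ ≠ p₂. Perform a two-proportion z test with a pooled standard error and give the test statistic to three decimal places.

z = -2.522

p̂₁ = 565/765 = 0.73856, p̂₂ = 1561/1992 = 0.78363.
Pooled p̂ = (565+1561)/(765+1992) = 2126/2757 = 0.77113.
SE = √(0.17649 × 0.0018092) = 0.01787.
z = (0.73856 − 0.78363)/0.01787 = -0.04507/0.01787 = -2.522.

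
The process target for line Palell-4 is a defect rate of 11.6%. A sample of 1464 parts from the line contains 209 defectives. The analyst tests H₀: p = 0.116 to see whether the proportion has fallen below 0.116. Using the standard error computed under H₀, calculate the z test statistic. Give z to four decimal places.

z = 3.1974

p̂ = 209/1464 ≈ 0.1427596.
Standard error under H₀: √(0.116×0.884/1464) = 0.0083692.
z = (0.1427596 − 0.116)/0.0083692 = 0.0267596/0.0083692 = 3.1974.
p-value = P(Z < 3.197) ≈ 0.9993.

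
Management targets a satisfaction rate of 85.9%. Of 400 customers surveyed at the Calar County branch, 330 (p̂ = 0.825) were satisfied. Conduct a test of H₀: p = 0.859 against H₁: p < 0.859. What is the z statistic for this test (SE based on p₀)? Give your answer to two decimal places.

z = -1.95

p̂ = 330/400 ≈ 0.8250.
Under H₀, SE = √(0.859·0.141/400) = √(0.000302797) = 0.0174.
z = (0.8250 − 0.859)/0.0174 = -0.0340/0.0174 = -1.95.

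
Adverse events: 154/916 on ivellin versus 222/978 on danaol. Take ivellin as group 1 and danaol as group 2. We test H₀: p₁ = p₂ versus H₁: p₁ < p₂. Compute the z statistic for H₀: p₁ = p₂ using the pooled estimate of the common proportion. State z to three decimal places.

z = -3.210

p̂₁ = 154/916 ≈ 0.16812, p̂₂ = 222/978 ≈ 0.22699.
Pooled p̂ = (154+222)/(916+978) = 376/1894 = 0.19852.
SE = √(p̂(1−p̂)(1/n₁+1/n₂)) = √(0.19852·0.80148·0.0021142) = √(0.000336392) = 0.01834.
z = (0.16812 − 0.22699)/0.01834 = -0.05887/0.01834 = -3.210.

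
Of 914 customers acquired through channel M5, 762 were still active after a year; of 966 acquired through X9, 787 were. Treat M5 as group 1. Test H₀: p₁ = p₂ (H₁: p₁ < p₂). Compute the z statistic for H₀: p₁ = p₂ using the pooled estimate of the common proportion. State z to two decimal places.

z = 1.08

p̂₁ = 762/914 ≈ 0.8337, p̂₂ = 787/966 ≈ 0.8147.
Pooled p̂ = (762+787)/(914+966) = 1549/1880 = 0.8239.
SE = √(p̂(1−p̂)(1/n₁+1/n₂)) = √(0.8239·0.1761·0.00212929) = √(0.000308886) = 0.0176.
z = (0.8337 − 0.8147)/0.0176 = 0.0190/0.0176 = 1.08.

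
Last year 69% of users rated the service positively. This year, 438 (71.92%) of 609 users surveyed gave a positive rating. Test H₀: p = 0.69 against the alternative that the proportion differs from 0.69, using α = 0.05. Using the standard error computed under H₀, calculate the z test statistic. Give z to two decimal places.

p̂ = 438/609 ≈ 0.7192.
Under H₀, SE = √(0.69·0.31/609) = √(0.000351232) = 0.0187.
z = (0.7192 − 0.69)/0.0187 = 0.0292/0.0187 = 1.56.
Two-sided p-value ≈ 2·Φ(−1.559) = 0.1191; since p > α = 0.05, fail to reject H₀.

z = 1.56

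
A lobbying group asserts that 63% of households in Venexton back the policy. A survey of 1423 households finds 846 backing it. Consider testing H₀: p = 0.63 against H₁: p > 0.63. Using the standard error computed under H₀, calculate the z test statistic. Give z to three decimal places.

z = -2.772

p̂ = 846/1423 = 0.59452.
SE = √(p₀(1−p₀)/n) = √(0.2331/1423) = 0.01280.
z = (0.59452 − 0.63)/0.01280 = -0.03548/0.01280 = -2.772.
p-value = P(Z > -2.772) ≈ 0.9972.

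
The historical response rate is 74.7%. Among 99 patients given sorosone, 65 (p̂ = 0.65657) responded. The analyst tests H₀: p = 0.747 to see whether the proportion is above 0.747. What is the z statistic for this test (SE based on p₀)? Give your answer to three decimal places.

p̂ = 65/99 ≈ 0.65657.
Standard error under H₀: √(0.747×0.253/99) = 0.04369.
z = (0.65657 − 0.747)/0.04369 = -0.09043/0.04369 = -2.070.
p-value = P(Z > -2.070) ≈ 0.9808.

z = -2.070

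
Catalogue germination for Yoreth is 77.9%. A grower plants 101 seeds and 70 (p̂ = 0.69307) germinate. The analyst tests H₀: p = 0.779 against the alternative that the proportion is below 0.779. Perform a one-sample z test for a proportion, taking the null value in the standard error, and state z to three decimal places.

p̂ = 70/101 ≈ 0.69307.
Under H₀, SE = √(0.779·0.221/101) = √(0.00170454) = 0.04129.
z = (0.69307 − 0.779)/0.04129 = -0.08593/0.04129 = -2.081.
p-value = P(Z < -2.081) ≈ 0.0187.

z = -2.081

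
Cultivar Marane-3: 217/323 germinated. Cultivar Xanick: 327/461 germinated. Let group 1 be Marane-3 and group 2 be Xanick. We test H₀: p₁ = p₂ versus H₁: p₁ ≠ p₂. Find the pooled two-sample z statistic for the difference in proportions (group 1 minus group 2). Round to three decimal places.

z = -1.121

p̂₁ = 217/323 ≈ 0.67183, p̂₂ = 327/461 ≈ 0.70933.
Pooled p̂ = (217+327)/(323+461) = 544/784 = 0.69388.
SE = √(p̂(1−p̂)(1/n₁+1/n₂)) = √(0.69388·0.30612·0.00526517) = √(0.00111838) = 0.03344.
z = (0.67183 − 0.70933)/0.03344 = -0.03750/0.03344 = -1.121.
Two-sided p-value ≈ 2·Φ(−1.121) = 0.2621.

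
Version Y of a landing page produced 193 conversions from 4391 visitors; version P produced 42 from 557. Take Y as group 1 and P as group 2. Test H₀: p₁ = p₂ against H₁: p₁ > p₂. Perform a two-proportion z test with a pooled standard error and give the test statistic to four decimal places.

p̂₁ = 193/4391 = 0.0439535, p̂₂ = 42/557 = 0.0754039.
Pooled p̂ = (193+42)/(4391+557) = 235/4948 = 0.0474939.
SE = √(0.0452383 × 0.00202307) = 0.0095666.
z = (0.0439535 − 0.0754039)/0.0095666 = -0.0314504/0.0095666 = -3.2875.
p-value = P(Z > -3.288) ≈ 0.9995.

z = -3.2875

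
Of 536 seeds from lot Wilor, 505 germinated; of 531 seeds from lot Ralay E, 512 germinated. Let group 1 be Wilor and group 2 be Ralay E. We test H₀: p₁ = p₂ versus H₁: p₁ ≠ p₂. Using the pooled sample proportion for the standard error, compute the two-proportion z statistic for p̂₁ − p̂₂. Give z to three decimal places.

z = -1.704

p̂₁ = 505/536 ≈ 0.942164, p̂₂ = 512/531 ≈ 0.964218.
Pooled p̂ = (505+512)/(536+531) = 1017/1067 = 0.953140.
SE = √(0.0446645 × 0.00374891) = 0.012940.
z = (0.942164 − 0.964218)/0.012940 = -0.022054/0.012940 = -1.704.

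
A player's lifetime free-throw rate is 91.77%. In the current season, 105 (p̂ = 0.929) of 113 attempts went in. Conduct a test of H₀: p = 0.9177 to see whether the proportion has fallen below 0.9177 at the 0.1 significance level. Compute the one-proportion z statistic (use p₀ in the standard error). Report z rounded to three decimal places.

z = 0.445

p̂ = 105/113 ≈ 0.92920.
Under H₀, SE = √(0.9177·0.0823/113) = √(0.000668378) = 0.02585.
z = (0.92920 − 0.9177)/0.02585 = 0.01150/0.02585 = 0.445.
p-value = P(Z < 0.445) ≈ 0.6718. With α = 0.1, fail to reject H₀.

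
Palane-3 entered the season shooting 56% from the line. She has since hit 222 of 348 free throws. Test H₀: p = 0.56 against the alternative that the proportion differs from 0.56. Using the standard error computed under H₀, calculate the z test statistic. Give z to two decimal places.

p̂ = 222/348 = 0.6379.
Under H₀, SE = √(0.56·0.44/348) = √(0.000708046) = 0.0266.
z = (0.6379 − 0.56)/0.0266 = 0.0779/0.0266 = 2.93.

z = 2.93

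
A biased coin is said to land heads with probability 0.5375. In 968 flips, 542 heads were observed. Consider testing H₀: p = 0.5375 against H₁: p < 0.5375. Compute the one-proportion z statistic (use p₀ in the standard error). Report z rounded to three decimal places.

z = 1.399

p̂ = 542/968 ≈ 0.55992.
Under H₀, SE = √(0.5375·0.4625/968) = √(0.000256812) = 0.01603.
z = (0.55992 − 0.5375)/0.01603 = 0.02242/0.01603 = 1.399.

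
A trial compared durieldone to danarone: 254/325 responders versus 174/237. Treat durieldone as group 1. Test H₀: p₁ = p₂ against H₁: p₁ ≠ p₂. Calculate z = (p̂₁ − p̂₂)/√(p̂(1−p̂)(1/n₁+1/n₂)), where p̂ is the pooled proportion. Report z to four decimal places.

z = 1.3012

p̂₁ = 254/325 = 0.781538, p̂₂ = 174/237 = 0.734177.
Pooled p̂ = (254+174)/(325+237) = 428/562 = 0.761566.
SE = √(p̂(1−p̂)(1/n₁+1/n₂)) = √(0.761566·0.238434·0.00729633) = √(0.00132489) = 0.036399.
z = (0.781538 − 0.734177)/0.036399 = 0.047361/0.036399 = 1.3012.
Two-sided p-value ≈ 2·Φ(−1.301) = 0.1932.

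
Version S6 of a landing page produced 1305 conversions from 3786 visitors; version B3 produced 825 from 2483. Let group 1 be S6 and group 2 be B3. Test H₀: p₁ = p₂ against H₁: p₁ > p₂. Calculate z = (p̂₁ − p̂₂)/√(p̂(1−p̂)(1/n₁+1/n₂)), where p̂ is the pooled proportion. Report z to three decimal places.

p̂₁ = 1305/3786 = 0.34469, p̂₂ = 825/2483 = 0.33226.
Pooled p̂ = (1305+825)/(3786+2483) = 2130/6269 = 0.33977.
SE = √(p̂(1−p̂)(1/n₁+1/n₂)) = √(0.33977·0.66023·0.00066687) = √(0.000149596) = 0.01223.
z = (0.34469 − 0.33226)/0.01223 = 0.01243/0.01223 = 1.016.
p-value = P(Z > 1.016) ≈ 0.1547.

z = 1.016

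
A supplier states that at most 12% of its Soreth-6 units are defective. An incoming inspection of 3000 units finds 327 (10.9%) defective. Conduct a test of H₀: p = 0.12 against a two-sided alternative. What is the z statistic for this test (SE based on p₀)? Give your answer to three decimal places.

p̂ = 327/3000 ≈ 0.109000.
SE = √(p₀(1−p₀)/n) = √(0.1056/3000) = 0.005933.
z = (0.109000 − 0.12)/0.005933 = -0.011000/0.005933 = -1.854.
p-value = 2·P(Z > 1.854) ≈ 0.0637.

z = -1.854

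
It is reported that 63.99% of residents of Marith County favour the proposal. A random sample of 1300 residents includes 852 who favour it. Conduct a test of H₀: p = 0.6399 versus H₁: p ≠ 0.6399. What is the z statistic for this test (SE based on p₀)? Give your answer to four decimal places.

p̂ = 852/1300 ≈ 0.655385.
Standard error under H₀: √(0.6399×0.3601/1300) = 0.013314.
z = (0.655385 − 0.6399)/0.013314 = 0.015485/0.013314 = 1.1631.
p-value = 2·P(Z > 1.163) ≈ 0.2448.

z = 1.1631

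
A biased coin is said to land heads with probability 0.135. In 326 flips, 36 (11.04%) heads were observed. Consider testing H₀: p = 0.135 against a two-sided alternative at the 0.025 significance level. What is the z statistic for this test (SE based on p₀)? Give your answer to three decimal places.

z = -1.298

p̂ = 36/326 = 0.11043.
Under H₀, SE = √(0.135·0.865/326) = √(0.000358206) = 0.01893.
z = (0.11043 − 0.135)/0.01893 = -0.02457/0.01893 = -1.298.
p-value = 2·P(Z > 1.298) ≈ 0.1942; since p > α = 0.025, fail to reject H₀.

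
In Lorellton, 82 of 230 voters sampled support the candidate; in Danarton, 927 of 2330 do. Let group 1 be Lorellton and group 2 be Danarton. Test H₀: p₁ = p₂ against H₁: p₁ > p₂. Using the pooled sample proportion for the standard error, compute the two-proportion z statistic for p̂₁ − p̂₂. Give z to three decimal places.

p̂₁ = 82/230 = 0.35652, p̂₂ = 927/2330 = 0.39785.
Pooled p̂ = (82+927)/(230+2330) = 1009/2560 = 0.39414.
SE = √(0.238794 × 0.00477701) = 0.03377.
z = (0.35652 − 0.39785)/0.03377 = -0.04133/0.03377 = -1.224.
p-value = P(Z > -1.224) ≈ 0.8895.

z = -1.224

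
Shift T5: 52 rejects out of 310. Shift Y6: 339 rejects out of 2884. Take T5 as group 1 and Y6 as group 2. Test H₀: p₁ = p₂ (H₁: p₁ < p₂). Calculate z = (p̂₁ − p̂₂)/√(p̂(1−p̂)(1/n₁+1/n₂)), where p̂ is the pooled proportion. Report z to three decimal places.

p̂₁ = 52/310 ≈ 0.16774, p̂₂ = 339/2884 ≈ 0.11755.
Pooled p̂ = (52+339)/(310+2884) = 391/3194 = 0.12242.
SE = √(p̂(1−p̂)(1/n₁+1/n₂)) = √(0.12242·0.87758·0.00357255) = √(0.000383803) = 0.01959.
z = (0.16774 − 0.11755)/0.01959 = 0.05019/0.01959 = 2.562.

z = 2.562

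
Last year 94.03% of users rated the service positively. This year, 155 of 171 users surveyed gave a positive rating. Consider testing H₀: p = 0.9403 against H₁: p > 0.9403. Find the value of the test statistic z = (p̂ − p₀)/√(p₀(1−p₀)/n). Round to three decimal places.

z = -1.869

p̂ = 155/171 = 0.90643.
SE = √(p₀(1−p₀)/n) = √(0.056136/171) = 0.01812.
z = (0.90643 − 0.9403)/0.01812 = -0.03387/0.01812 = -1.869.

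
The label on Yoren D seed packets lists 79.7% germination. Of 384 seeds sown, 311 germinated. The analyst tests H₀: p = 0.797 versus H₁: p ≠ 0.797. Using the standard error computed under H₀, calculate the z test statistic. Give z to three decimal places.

z = 0.628

p̂ = 311/384 = 0.80990.
SE = √(p₀(1−p₀)/n) = √(0.16179/384) = 0.02053.
z = (0.80990 − 0.797)/0.02053 = 0.01290/0.02053 = 0.628.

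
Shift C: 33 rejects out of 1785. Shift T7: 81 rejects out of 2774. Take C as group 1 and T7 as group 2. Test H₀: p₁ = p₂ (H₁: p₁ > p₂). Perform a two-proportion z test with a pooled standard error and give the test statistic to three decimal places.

z = -2.261

p̂₁ = 33/1785 = 0.018487, p̂₂ = 81/2774 = 0.029200.
Pooled p̂ = (33+81)/(1785+2774) = 114/4559 = 0.025005.
SE = √(0.0243802 × 0.000920714) = 0.004738.
z = (0.018487 − 0.029200)/0.004738 = -0.010713/0.004738 = -2.261.
p-value = P(Z > -2.261) ≈ 0.9881.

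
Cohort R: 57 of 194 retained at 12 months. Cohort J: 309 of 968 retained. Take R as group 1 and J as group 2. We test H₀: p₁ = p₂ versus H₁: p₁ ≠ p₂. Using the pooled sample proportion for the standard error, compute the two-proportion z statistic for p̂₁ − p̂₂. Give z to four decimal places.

z = -0.6952

p̂₁ = 57/194 ≈ 0.293814, p̂₂ = 309/968 ≈ 0.319215.
Pooled p̂ = (57+309)/(194+968) = 366/1162 = 0.314974.
SE = √(0.215765 × 0.0061877) = 0.036539.
z = (0.293814 − 0.319215)/0.036539 = -0.025401/0.036539 = -0.6952.
Two-sided p-value ≈ 2·Φ(−0.695) = 0.4870.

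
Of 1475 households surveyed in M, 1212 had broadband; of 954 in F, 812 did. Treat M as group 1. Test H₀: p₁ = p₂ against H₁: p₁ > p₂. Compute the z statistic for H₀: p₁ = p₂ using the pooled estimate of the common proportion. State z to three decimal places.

p̂₁ = 1212/1475 = 0.82169, p̂₂ = 812/954 = 0.85115.
Pooled p̂ = (1212+812)/(1475+954) = 2024/2429 = 0.83326.
SE = √(p̂(1−p̂)(1/n₁+1/n₂)) = √(0.83326·0.16674·0.00172618) = √(0.000239827) = 0.01549.
z = (0.82169 − 0.85115)/0.01549 = -0.02946/0.01549 = -1.902.
p-value = P(Z > -1.902) ≈ 0.9714.

z = -1.902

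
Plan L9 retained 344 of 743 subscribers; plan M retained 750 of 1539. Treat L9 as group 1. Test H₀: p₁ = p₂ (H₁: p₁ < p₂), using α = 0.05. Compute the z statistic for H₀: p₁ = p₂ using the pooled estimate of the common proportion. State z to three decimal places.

z = -1.091

p̂₁ = 344/743 = 0.46299, p̂₂ = 750/1539 = 0.48733.
Pooled p̂ = (344+750)/(743+1539) = 1094/2282 = 0.47940.
SE = √(0.249576 × 0.00199567) = 0.02232.
z = (0.46299 − 0.48733)/0.02232 = -0.02434/0.02232 = -1.091.
p-value = P(Z < -1.091) ≈ 0.1377. With α = 0.05, fail to reject H₀.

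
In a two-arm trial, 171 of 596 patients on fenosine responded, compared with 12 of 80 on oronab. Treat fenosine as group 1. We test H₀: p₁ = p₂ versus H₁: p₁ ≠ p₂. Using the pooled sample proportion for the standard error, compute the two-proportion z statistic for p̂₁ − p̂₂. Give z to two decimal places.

z = 2.59

p̂₁ = 171/596 ≈ 0.2869, p̂₂ = 12/80 ≈ 0.1500.
Pooled p̂ = (171+12)/(596+80) = 183/676 = 0.2707.
SE = √(p̂(1−p̂)(1/n₁+1/n₂)) = √(0.2707·0.7293·0.0141779) = √(0.00279908) = 0.0529.
z = (0.2869 − 0.1500)/0.0529 = 0.1369/0.0529 = 2.59.
Two-sided p-value ≈ 2·Φ(−2.588) = 0.0097.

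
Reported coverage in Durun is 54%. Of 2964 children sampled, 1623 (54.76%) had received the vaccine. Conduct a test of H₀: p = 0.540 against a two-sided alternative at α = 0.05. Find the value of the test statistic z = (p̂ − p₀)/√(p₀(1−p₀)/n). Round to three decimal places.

p̂ = 1623/2964 = 0.54757.
Under H₀, SE = √(0.54·0.46/2964) = √(8.38057e-05) = 0.00915.
z = (0.54757 − 0.54)/0.00915 = 0.00757/0.00915 = 0.827.
Two-sided p-value ≈ 2·Φ(−0.827) = 0.4082, so at α = 0.05 we fail to reject H₀.

z = 0.827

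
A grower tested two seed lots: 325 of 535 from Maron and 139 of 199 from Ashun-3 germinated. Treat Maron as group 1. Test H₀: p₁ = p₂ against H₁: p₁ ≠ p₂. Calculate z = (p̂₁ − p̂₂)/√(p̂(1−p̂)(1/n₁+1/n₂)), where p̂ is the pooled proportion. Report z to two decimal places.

p̂₁ = 325/535 ≈ 0.6075, p̂₂ = 139/199 ≈ 0.6985.
Pooled p̂ = (325+139)/(535+199) = 464/734 = 0.6322.
SE = √(0.232536 × 0.00689428) = 0.0400.
z = (0.6075 − 0.6985)/0.0400 = -0.0910/0.0400 = -2.27.
p-value = 2·P(Z > 2.273) ≈ 0.0230.

z = -2.27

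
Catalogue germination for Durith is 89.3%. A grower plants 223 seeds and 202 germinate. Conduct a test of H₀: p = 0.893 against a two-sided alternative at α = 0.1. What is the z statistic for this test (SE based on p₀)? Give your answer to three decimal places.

p̂ = 202/223 = 0.90583.
Under H₀, SE = √(0.893·0.107/223) = √(0.00042848) = 0.02070.
z = (0.90583 − 0.893)/0.02070 = 0.01283/0.02070 = 0.620.
Two-sided p-value ≈ 2·Φ(−0.620) = 0.5354, so at α = 0.1 we fail to reject H₀.

z = 0.620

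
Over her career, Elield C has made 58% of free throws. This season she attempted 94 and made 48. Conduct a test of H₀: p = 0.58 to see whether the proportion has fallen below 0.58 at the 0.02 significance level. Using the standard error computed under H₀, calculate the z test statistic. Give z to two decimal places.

z = -1.36

p̂ = 48/94 ≈ 0.5106.
Under H₀, SE = √(0.58·0.42/94) = √(0.00259149) = 0.0509.
z = (0.5106 − 0.58)/0.0509 = -0.0694/0.0509 = -1.36.
p-value = P(Z < -1.363) ≈ 0.0865. With α = 0.02, fail to reject H₀.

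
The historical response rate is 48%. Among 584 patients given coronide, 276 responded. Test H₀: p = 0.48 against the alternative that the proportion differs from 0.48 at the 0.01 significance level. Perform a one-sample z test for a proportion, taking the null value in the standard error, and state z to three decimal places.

z = -0.358

p̂ = 276/584 ≈ 0.47260.
Standard error under H₀: √(0.48×0.52/584) = 0.02067.
z = (0.47260 − 0.48)/0.02067 = -0.00740/0.02067 = -0.358.
Two-sided p-value ≈ 2·Φ(−0.358) = 0.7205; since p > α = 0.01, fail to reject H₀.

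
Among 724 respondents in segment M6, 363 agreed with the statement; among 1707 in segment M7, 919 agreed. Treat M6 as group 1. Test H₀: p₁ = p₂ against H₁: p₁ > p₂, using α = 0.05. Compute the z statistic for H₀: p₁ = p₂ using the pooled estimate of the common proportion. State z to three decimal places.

p̂₁ = 363/724 = 0.50138, p̂₂ = 919/1707 = 0.53837.
Pooled p̂ = (363+919)/(724+1707) = 1282/2431 = 0.52735.
SE = √(p̂(1−p̂)(1/n₁+1/n₂)) = √(0.52735·0.47265·0.00196704) = √(0.000490288) = 0.02214.
z = (0.50138 − 0.53837)/0.02214 = -0.03699/0.02214 = -1.671.
p-value = P(Z > -1.671) ≈ 0.9526. With α = 0.05, fail to reject H₀.

z = -1.671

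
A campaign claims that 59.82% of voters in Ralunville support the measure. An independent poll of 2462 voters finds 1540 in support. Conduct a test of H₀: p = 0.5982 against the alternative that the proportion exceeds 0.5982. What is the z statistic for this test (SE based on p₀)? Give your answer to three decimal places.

p̂ = 1540/2462 ≈ 0.62551.
Under H₀, SE = √(0.5982·0.4018/2462) = √(9.76266e-05) = 0.00988.
z = (0.62551 − 0.5982)/0.00988 = 0.02731/0.00988 = 2.764.

z = 2.764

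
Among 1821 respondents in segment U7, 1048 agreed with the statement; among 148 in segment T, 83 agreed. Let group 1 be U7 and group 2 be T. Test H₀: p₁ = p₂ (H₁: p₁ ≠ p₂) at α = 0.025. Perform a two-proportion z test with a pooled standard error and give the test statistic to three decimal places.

z = 0.348

p̂₁ = 1048/1821 ≈ 0.57551, p̂₂ = 83/148 ≈ 0.56081.
Pooled p̂ = (1048+83)/(1821+148) = 1131/1969 = 0.57440.
SE = √(p̂(1−p̂)(1/n₁+1/n₂)) = √(0.57440·0.42560·0.00730591) = √(0.00178603) = 0.04226.
z = (0.57551 − 0.56081)/0.04226 = 0.01470/0.04226 = 0.348.
p-value = 2·P(Z > 0.348) ≈ 0.7280, so at α = 0.025 we fail to reject H₀.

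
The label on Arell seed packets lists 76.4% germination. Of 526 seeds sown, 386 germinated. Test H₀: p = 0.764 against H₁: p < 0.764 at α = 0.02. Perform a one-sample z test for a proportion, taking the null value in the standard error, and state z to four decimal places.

z = -1.6290

p̂ = 386/526 ≈ 0.733840.
Standard error under H₀: √(0.764×0.236/526) = 0.018514.
z = (0.733840 − 0.764)/0.018514 = -0.030160/0.018514 = -1.6290.
p-value = P(Z < -1.629) ≈ 0.0517; since p > α = 0.02, fail to reject H₀.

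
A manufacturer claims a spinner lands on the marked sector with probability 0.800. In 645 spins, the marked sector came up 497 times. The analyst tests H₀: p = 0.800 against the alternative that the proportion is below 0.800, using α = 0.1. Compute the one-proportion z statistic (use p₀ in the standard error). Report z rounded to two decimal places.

z = -1.87

p̂ = 497/645 ≈ 0.77054.
Standard error under H₀: √(0.8×0.2/645) = 0.01575.
z = (0.77054 − 0.8)/0.01575 = -0.02946/0.01575 = -1.87.
p-value = P(Z < -1.870) ≈ 0.0307, so at α = 0.1 we reject H₀.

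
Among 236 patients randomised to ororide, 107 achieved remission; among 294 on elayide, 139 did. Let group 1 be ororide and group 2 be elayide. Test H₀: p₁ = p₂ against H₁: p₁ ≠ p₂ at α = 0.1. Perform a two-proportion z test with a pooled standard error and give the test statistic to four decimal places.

z = -0.4451

p̂₁ = 107/236 ≈ 0.453390, p̂₂ = 139/294 ≈ 0.472789.
Pooled p̂ = (107+139)/(236+294) = 246/530 = 0.464151.
SE = √(p̂(1−p̂)(1/n₁+1/n₂)) = √(0.464151·0.535849·0.00763865) = √(0.00189985) = 0.043587.
z = (0.453390 − 0.472789)/0.043587 = -0.019399/0.043587 = -0.4451.
p-value = 2·P(Z > 0.445) ≈ 0.6563, so at α = 0.1 we fail to reject H₀.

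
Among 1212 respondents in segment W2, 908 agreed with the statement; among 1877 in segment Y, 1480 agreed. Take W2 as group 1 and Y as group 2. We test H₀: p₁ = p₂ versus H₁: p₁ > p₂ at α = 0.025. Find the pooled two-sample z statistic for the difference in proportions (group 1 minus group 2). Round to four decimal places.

z = -2.5474

p̂₁ = 908/1212 = 0.749175, p̂₂ = 1480/1877 = 0.788492.
Pooled p̂ = (908+1480)/(1212+1877) = 2388/3089 = 0.773066.
SE = √(p̂(1−p̂)(1/n₁+1/n₂)) = √(0.773066·0.226934·0.00135785) = √(0.000238214) = 0.015434.
z = (0.749175 − 0.788492)/0.015434 = -0.039317/0.015434 = -2.5474.
p-value = P(Z > -2.547) ≈ 0.9946. With α = 0.025, fail to reject H₀.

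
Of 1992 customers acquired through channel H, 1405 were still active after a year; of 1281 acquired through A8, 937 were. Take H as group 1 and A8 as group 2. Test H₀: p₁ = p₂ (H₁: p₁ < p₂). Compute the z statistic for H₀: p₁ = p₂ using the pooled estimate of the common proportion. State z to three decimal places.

p̂₁ = 1405/1992 ≈ 0.70532, p̂₂ = 937/1281 ≈ 0.73146.
Pooled p̂ = (1405+937)/(1992+1281) = 2342/3273 = 0.71555.
SE = √(0.203538 × 0.00128265) = 0.01616.
z = (0.70532 − 0.73146)/0.01616 = -0.02614/0.01616 = -1.618.
p-value = P(Z < -1.618) ≈ 0.0529.

z = -1.618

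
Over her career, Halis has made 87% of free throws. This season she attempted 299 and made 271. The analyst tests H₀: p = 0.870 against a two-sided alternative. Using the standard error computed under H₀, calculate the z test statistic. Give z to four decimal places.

p̂ = 271/299 ≈ 0.906355.
Standard error under H₀: √(0.87×0.13/299) = 0.019449.
z = (0.906355 − 0.87)/0.019449 = 0.036355/0.019449 = 1.8692.
Two-sided p-value ≈ 2·Φ(−1.869) = 0.0616.

z = 1.8692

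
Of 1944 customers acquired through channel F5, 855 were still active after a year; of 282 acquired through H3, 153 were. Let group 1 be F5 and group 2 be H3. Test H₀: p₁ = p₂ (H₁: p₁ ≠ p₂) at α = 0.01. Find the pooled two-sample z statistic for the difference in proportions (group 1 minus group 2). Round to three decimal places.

z = -3.239

p̂₁ = 855/1944 ≈ 0.43981, p̂₂ = 153/282 ≈ 0.54255.
Pooled p̂ = (855+153)/(1944+282) = 1008/2226 = 0.45283.
SE = √(p̂(1−p̂)(1/n₁+1/n₂)) = √(0.45283·0.54717·0.0040605) = √(0.00100609) = 0.03172.
z = (0.43981 − 0.54255)/0.03172 = -0.10274/0.03172 = -3.239.
p-value = 2·P(Z > 3.239) ≈ 0.0012; since p < α = 0.01, reject H₀.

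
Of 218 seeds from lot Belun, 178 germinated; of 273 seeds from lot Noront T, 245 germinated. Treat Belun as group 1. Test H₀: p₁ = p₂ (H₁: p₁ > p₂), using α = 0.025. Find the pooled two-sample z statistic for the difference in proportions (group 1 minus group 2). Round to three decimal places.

z = -2.579

p̂₁ = 178/218 ≈ 0.816514, p̂₂ = 245/273 ≈ 0.897436.
Pooled p̂ = (178+245)/(218+273) = 423/491 = 0.861507.
SE = √(p̂(1−p̂)(1/n₁+1/n₂)) = √(0.861507·0.138493·0.00825016) = √(0.000984348) = 0.031374.
z = (0.816514 − 0.897436)/0.031374 = -0.080922/0.031374 = -2.579.
p-value = P(Z > -2.579) ≈ 0.9950. With α = 0.025, fail to reject H₀.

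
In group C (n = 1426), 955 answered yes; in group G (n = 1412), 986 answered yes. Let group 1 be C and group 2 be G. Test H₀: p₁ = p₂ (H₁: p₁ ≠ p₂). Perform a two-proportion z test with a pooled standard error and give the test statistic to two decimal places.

p̂₁ = 955/1426 = 0.66971, p̂₂ = 986/1412 = 0.69830.
Pooled p̂ = (955+986)/(1426+1412) = 1941/2838 = 0.68393.
SE = √(p̂(1−p̂)(1/n₁+1/n₂)) = √(0.68393·0.31607·0.00140948) = √(0.000304685) = 0.01746.
z = (0.66971 − 0.69830)/0.01746 = -0.02859/0.01746 = -1.64.

z = -1.64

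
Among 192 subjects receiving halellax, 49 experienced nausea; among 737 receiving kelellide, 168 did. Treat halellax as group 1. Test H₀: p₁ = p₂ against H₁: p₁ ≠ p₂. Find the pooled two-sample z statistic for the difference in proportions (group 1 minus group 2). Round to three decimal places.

p̂₁ = 49/192 ≈ 0.25521, p̂₂ = 168/737 ≈ 0.22795.
Pooled p̂ = (49+168)/(192+737) = 217/929 = 0.23358.
SE = √(p̂(1−p̂)(1/n₁+1/n₂)) = √(0.23358·0.76642·0.00656519) = √(0.00117532) = 0.03428.
z = (0.25521 − 0.22795)/0.03428 = 0.02726/0.03428 = 0.795.
Two-sided p-value ≈ 2·Φ(−0.795) = 0.4266.

z = 0.795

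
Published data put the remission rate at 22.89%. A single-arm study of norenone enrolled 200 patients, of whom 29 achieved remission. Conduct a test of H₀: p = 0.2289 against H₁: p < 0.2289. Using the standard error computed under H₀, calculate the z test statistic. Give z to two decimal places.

z = -2.82

p̂ = 29/200 = 0.1450.
Under H₀, SE = √(0.2289·0.7711/200) = √(0.000882524) = 0.0297.
z = (0.1450 − 0.2289)/0.0297 = -0.0839/0.0297 = -2.82.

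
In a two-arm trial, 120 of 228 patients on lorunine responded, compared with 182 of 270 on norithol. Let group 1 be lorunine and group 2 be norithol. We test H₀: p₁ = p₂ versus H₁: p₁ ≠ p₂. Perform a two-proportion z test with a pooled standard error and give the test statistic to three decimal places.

z = -3.363

p̂₁ = 120/228 ≈ 0.52632, p̂₂ = 182/270 ≈ 0.67407.
Pooled p̂ = (120+182)/(228+270) = 302/498 = 0.60643.
SE = √(0.238674 × 0.00808967) = 0.04394.
z = (0.52632 − 0.67407)/0.04394 = -0.14775/0.04394 = -3.363.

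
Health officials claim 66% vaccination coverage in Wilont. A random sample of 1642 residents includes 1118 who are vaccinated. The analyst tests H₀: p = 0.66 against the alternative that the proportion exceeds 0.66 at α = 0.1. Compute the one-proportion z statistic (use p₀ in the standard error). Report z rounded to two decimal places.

p̂ = 1118/1642 = 0.6809.
SE = √(p₀(1−p₀)/n) = √(0.2244/1642) = 0.0117.
z = (0.6809 − 0.66)/0.0117 = 0.0209/0.0117 = 1.79.
p-value = P(Z > 1.786) ≈ 0.0371, so at α = 0.1 we reject H₀.

z = 1.79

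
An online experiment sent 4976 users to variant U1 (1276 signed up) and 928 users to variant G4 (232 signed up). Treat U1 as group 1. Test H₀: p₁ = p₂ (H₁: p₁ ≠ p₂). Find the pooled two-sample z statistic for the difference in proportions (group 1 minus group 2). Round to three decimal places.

p̂₁ = 1276/4976 ≈ 0.25643, p̂₂ = 232/928 ≈ 0.25000.
Pooled p̂ = (1276+232)/(4976+928) = 1508/5904 = 0.25542.
SE = √(p̂(1−p̂)(1/n₁+1/n₂)) = √(0.25542·0.74458·0.00127855) = √(0.000243156) = 0.01559.
z = (0.25643 − 0.25000)/0.01559 = 0.00643/0.01559 = 0.412.

z = 0.412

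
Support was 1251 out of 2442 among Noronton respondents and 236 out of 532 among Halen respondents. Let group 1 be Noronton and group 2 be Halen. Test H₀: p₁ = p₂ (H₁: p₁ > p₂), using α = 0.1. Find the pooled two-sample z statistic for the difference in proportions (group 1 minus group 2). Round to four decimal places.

p̂₁ = 1251/2442 = 0.512285, p̂₂ = 236/532 = 0.443609.
Pooled p̂ = (1251+236)/(2442+532) = 1487/2974 = 0.500000.
SE = √(p̂(1−p̂)(1/n₁+1/n₂)) = √(0.500000·0.500000·0.0022892) = √(0.0005723) = 0.023923.
z = (0.512285 − 0.443609)/0.023923 = 0.068676/0.023923 = 2.8707.
p-value = P(Z > 2.871) ≈ 0.0020, so at α = 0.1 we reject H₀.

z = 2.8707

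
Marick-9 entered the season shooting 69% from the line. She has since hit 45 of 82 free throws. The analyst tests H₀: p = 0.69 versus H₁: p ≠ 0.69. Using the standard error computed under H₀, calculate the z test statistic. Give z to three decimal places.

z = -2.765

p̂ = 45/82 = 0.54878.
Standard error under H₀: √(0.69×0.31/82) = 0.05107.
z = (0.54878 − 0.69)/0.05107 = -0.14122/0.05107 = -2.765.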